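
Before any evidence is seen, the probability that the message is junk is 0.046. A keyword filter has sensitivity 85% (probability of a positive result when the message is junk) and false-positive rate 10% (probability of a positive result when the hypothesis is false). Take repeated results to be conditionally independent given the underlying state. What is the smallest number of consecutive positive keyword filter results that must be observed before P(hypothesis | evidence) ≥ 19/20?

Prior odds = 0.046/0.954 = 23/477.
Likelihood ratio of a positive result = 0.85/0.1 = 8.5.
Target odds: 0.95 ÷ 0.05 = 19.
Need (23/477) × 8.5ⁿ ≥ 19, i.e. 8.5ⁿ ≥ 9063/23.
8.5² = 72.25 falls short of 9063/23 but 8.5³ = 614.125 reaches it, so n = 3.

3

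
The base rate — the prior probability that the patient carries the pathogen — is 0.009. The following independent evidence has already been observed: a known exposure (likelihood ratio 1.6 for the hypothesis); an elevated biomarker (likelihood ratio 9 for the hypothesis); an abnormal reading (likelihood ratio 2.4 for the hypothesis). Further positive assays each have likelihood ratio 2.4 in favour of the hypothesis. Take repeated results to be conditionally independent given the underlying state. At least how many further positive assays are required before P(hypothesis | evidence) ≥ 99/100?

Prior odds = 0.009/0.991 = 9/991.
Combined Bayes factor of the evidence already in hand = 1.6 × 9 × 2.4 = 34.56.
Odds after that evidence = (9/991) × 34.56 = 7776/24775.
Target odds = 0.99/0.01 = 99.
Need 2.4ⁿ ≥ 99 ÷ (7776/24775) = 272525/864.
2.4⁶ = 2985984/15625 falls short of 272525/864 but 2.4⁷ = 35831808/78125 reaches it, so n = 7.

7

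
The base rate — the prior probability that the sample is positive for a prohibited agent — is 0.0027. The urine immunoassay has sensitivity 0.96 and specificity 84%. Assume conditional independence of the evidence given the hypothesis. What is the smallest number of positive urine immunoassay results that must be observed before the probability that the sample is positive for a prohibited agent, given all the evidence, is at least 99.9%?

8

Prior odds = 0.0027/0.9973 = 27/9973.
False-positive rate = 1 − 0.84 = 0.16; likelihood ratio of a positive = 0.96/0.16 = 6.
Target posterior odds = 0.999/0.001 = 999.
Need (27/9973) × 6ⁿ ≥ 999, i.e. 6ⁿ ≥ 369001.
6⁷ = 279936 falls short of 369001 but 6⁸ = 1679616 reaches it, so n = 8.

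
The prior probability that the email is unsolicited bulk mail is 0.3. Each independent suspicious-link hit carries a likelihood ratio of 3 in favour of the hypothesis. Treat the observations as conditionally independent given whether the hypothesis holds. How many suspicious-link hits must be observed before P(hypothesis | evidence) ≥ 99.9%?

8

Prior odds = 0.3/0.7 = 3/7.
Likelihood ratio per suspicious-link hit = 3.
Target odds: 0.999 ÷ 0.001 = 999.
Require 3ⁿ ≥ 999 ÷ (3/7) = 2331.
3⁷ = 2187 falls short of 2331 but 3⁸ = 6561 reaches it, so n = 8.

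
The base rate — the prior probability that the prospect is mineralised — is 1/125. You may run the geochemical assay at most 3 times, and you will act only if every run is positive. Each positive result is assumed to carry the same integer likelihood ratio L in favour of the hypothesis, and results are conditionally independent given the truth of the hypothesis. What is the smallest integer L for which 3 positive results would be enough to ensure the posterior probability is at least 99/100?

Prior odds = 0.008/0.992 = 1/124.
Target odds = 0.99/0.01 = 99.
Need L³ ≥ 99 ÷ (1/124) = 12276.
23³ = 12167 < 12276 ≤ 13824 = 24³, so L = 24.

24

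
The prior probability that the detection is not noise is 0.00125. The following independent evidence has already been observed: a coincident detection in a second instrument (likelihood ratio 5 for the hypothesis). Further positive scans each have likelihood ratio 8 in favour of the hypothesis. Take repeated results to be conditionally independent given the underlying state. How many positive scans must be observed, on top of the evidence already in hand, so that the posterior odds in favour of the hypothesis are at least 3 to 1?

Prior odds = 0.00125/0.99875 = 1/799.
Bayes factor of the evidence already in hand = 5.
Odds after that evidence = (1/799) × 5 = 5/799.
Target odds = 3.
Need 8ⁿ ≥ 3 ÷ (5/799) = 479.4.
8² = 64 falls short of 479.4 but 8³ = 512 reaches it, so n = 3.

3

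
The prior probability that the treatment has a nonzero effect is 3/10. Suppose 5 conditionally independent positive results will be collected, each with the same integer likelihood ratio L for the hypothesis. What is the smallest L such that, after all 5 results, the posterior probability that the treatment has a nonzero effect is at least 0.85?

2

Prior odds = 0.3/0.7 = 3/7.
Target odds = 0.85/0.15 = 17/3.
Need L⁵ ≥ 17/3 ÷ (3/7) = 119/9.
1⁵ = 1 < 119/9 ≤ 32 = 2⁵, so L = 2.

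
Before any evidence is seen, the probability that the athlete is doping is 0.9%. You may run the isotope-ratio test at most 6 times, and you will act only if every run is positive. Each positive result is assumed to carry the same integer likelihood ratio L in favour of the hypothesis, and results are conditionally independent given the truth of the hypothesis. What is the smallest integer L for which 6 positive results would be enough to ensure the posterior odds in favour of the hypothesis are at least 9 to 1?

Prior odds = 0.009/0.991 = 9/991.
Target odds = 9.
Need L⁶ ≥ 9 ÷ (9/991) = 991.
3⁶ = 729 < 991 ≤ 4096 = 4⁶, so L = 4.

4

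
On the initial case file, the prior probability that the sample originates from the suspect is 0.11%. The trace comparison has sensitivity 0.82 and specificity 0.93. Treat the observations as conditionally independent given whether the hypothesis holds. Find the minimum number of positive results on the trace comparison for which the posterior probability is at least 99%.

Prior odds: 0.0011 ÷ 0.9989 = 11/9989.
False-positive rate = 1 − 0.93 = 0.07; likelihood ratio of a positive = 0.82/0.07 = 82/7.
Target odds: 0.99 ÷ 0.01 = 99.
Require (82/7)ⁿ ≥ 99 ÷ (11/9989) = 89901.
(82/7)⁴ = 45212176/2401 falls short of 89901 but (82/7)⁵ ≈220587 reaches it, so n = 5.

5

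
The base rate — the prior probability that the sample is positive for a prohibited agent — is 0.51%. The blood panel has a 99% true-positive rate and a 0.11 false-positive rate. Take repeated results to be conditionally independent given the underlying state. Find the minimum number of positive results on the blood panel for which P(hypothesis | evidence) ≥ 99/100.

Prior odds: 0.0051 ÷ 0.9949 = 51/9949.
Likelihood ratio of a positive result = 0.99/0.11 = 9.
Target posterior odds = 0.99/0.01 = 99.
Require 9ⁿ ≥ 99 ÷ (51/9949) = 328317/17.
9⁴ = 6561 falls short of 328317/17 but 9⁵ = 59049 reaches it, so n = 5.

5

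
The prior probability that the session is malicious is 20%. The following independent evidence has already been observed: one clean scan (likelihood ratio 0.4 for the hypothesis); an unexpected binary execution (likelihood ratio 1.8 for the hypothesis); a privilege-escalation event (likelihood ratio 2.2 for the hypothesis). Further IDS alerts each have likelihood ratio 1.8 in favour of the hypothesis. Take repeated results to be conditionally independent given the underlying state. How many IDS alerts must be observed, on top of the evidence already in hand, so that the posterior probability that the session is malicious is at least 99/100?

10

Prior odds = 0.2/0.8 = 0.25.
Combined Bayes factor of the evidence already in hand = 0.4 × 1.8 × 2.2 = 1.584.
Odds after that evidence = 0.25 × 1.584 = 0.396.
Target odds = 0.99/0.01 = 99.
Need 1.8ⁿ ≥ 99 ÷ 0.396 = 250.
1.8⁹ = 387420489/1953125 falls short of 250 but 1.8¹⁰ ≈357.047 reaches it, so n = 10.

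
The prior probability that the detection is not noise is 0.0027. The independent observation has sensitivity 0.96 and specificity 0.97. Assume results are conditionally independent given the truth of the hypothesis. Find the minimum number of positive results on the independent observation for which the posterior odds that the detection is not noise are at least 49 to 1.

Prior odds: 0.0027 ÷ 0.9973 = 27/9973.
False-positive rate = 1 − 0.97 = 0.03; likelihood ratio of a positive = 0.96/0.03 = 32.
Target odds = 49.
Require 32ⁿ ≥ 49 ÷ (27/9973) = 488677/27.
32² = 1024 falls short of 488677/27 but 32³ = 32768 reaches it, so n = 3.

3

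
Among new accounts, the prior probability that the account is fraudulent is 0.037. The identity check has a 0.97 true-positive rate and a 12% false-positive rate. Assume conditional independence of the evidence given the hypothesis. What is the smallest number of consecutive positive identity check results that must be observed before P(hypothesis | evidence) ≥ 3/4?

3

Prior odds = 0.037/0.963 = 37/963.
Likelihood ratio of a positive result = 0.97/0.12 = 97/12.
Target odds: 0.75 ÷ 0.25 = 3.
Require (97/12)ⁿ ≥ 3 ÷ (37/963) = 2889/37.
(97/12)² = 9409/144 falls short of 2889/37 but (97/12)³ = 912673/1728 reaches it, so n = 3.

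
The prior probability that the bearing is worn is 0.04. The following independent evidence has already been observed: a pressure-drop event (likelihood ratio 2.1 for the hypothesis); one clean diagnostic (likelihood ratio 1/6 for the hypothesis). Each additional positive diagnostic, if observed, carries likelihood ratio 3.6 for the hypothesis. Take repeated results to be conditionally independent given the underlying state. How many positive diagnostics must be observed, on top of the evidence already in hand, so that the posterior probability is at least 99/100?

7

Prior odds = 0.04/0.96 = 1/24.
Combined Bayes factor of the evidence already in hand = 2.1 × (1/6) = 0.35.
Odds after that evidence = (1/24) × 0.35 = 7/480.
Target odds = 0.99/0.01 = 99.
Need 3.6ⁿ ≥ 99 ÷ (7/480) = 47520/7.
3.6⁶ = 34012224/15625 falls short of 47520/7 but 3.6⁷ = 612220032/78125 reaches it, so n = 7.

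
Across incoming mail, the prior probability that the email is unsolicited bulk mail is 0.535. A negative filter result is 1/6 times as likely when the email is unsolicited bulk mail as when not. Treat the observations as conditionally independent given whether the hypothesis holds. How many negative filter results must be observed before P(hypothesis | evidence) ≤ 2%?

3

Prior odds = 0.535/0.465 = 107/93.
Likelihood ratio per negative filter result = 1/6.
Target posterior odds = 0.02/0.98 = 1/49.
Require (1/6)ⁿ ≤ 1/49 ÷ (107/93) = 93/5243.
(1/6)² = 1/36 is still above 93/5243 but (1/6)³ = 1/216 is at or below it, so n = 3.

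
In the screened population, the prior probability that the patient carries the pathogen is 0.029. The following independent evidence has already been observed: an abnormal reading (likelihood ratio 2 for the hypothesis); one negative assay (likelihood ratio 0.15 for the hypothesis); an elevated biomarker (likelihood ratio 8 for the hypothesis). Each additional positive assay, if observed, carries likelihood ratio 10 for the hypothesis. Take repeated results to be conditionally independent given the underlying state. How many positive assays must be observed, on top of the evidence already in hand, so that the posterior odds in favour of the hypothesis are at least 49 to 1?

3

Prior odds = 0.029/0.971 = 29/971.
Combined Bayes factor of the evidence already in hand = 2 × 0.15 × 8 = 2.4.
Odds after that evidence = (29/971) × 2.4 = 348/4855.
Target odds = 49.
Need 10ⁿ ≥ 49 ÷ (348/4855) = 237895/348.
10² = 100 falls short of 237895/348 but 10³ = 1000 reaches it, so n = 3.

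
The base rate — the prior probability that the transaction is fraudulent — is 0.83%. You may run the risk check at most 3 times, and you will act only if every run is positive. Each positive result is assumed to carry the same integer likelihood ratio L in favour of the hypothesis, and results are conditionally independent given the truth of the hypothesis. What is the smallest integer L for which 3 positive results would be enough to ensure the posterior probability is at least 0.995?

29

Prior odds = 0.0083/0.9917 = 83/9917.
Target odds = 0.995/0.005 = 199.
Need L³ ≥ 199 ÷ (83/9917) = 1973483/83.
28³ = 21952 < 1973483/83 ≤ 24389 = 29³, so L = 29.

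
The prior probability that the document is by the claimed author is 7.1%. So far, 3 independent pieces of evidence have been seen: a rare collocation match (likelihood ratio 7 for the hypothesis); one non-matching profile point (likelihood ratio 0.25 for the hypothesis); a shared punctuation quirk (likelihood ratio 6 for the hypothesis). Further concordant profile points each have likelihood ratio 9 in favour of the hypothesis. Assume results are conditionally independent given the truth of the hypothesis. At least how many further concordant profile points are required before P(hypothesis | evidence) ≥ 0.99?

3

Prior odds = 0.071/0.929 = 71/929.
Combined Bayes factor of the evidence already in hand = 7 × 0.25 × 6 = 10.5.
Odds after that evidence = (71/929) × 10.5 = 1491/1858.
Target odds = 0.99/0.01 = 99.
Need 9ⁿ ≥ 99 ÷ (1491/1858) = 61314/497.
9² = 81 falls short of 61314/497 but 9³ = 729 reaches it, so n = 3.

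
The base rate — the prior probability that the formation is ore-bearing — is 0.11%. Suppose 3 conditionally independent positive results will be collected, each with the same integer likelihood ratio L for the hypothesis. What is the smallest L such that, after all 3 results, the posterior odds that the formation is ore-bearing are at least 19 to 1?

26

Prior odds = 0.0011/0.9989 = 11/9989.
Target odds = 19.
Need L³ ≥ 19 ÷ (11/9989) = 189791/11.
25³ = 15625 < 189791/11 ≤ 17576 = 26³, so L = 26.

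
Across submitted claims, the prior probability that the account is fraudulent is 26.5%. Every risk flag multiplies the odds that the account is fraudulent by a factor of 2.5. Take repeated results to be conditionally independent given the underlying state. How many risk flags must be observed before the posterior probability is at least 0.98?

Prior odds = 0.265/0.735 = 53/147.
Likelihood ratio per risk flag = 2.5.
Target odds: 0.98 ÷ 0.02 = 49.
Require 2.5ⁿ ≥ 49 ÷ (53/147) = 7203/53.
2.5⁵ = 97.65625 falls short of 7203/53 but 2.5⁶ = 244.140625 reaches it, so n = 6.

6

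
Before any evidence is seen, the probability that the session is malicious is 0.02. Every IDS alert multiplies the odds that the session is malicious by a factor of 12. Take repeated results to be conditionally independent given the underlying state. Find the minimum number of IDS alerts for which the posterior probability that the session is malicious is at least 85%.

Prior odds = 0.02/0.98 = 1/49.
Likelihood ratio per IDS alert = 12.
Target odds: 0.85 ÷ 0.15 = 17/3.
Require 12ⁿ ≥ 17/3 ÷ (1/49) = 833/3.
12² = 144 falls short of 833/3 but 12³ = 1728 reaches it, so n = 3.

3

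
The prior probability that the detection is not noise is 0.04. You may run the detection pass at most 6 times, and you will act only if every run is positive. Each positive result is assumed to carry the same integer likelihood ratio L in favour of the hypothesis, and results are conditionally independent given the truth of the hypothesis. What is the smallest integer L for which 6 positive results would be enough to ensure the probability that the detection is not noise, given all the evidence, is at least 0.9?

Prior odds = 0.04/0.96 = 1/24.
Target odds = 0.9/0.1 = 9.
Need L⁶ ≥ 9 ÷ (1/24) = 216.
2⁶ = 64 < 216 ≤ 729 = 3⁶, so L = 3.

3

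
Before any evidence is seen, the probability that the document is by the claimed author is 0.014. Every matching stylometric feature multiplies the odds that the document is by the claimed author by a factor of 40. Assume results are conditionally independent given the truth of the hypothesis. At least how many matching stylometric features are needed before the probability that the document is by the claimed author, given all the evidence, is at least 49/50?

Prior odds: 0.014 ÷ 0.986 = 7/493.
Likelihood ratio per matching stylometric feature = 40.
Target posterior odds = 0.98/0.02 = 49.
Require 40ⁿ ≥ 49 ÷ (7/493) = 3451.
40² = 1600 falls short of 3451 but 40³ = 64000 reaches it, so n = 3.

3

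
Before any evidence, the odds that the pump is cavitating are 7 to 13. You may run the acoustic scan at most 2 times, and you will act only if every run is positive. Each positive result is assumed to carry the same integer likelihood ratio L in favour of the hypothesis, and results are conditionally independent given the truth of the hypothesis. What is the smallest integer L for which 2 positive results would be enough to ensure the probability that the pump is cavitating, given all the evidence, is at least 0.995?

Prior odds = 7/13.
Target odds = 0.995/0.005 = 199.
Need L² ≥ 199 ÷ (7/13) = 2587/7.
19² = 361 < 2587/7 ≤ 400 = 20², so L = 20.

20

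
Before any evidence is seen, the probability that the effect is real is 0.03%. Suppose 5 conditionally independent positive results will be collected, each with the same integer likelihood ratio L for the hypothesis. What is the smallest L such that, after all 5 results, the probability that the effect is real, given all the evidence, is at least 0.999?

21

Prior odds = 0.0003/0.9997 = 3/9997.
Target odds = 0.999/0.001 = 999.
Need L⁵ ≥ 999 ÷ (3/9997) = 3329001.
20⁵ = 3200000 < 3329001 ≤ 4084101 = 21⁵, so L = 21.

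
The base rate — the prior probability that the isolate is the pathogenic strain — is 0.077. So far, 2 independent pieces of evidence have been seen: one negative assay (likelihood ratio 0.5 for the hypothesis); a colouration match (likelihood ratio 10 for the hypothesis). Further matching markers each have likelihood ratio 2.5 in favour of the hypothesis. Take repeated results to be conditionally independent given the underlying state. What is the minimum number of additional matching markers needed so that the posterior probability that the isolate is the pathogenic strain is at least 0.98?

6

Prior odds = 0.077/0.923 = 77/923.
Combined Bayes factor of the evidence already in hand = 0.5 × 10 = 5.
Odds after that evidence = (77/923) × 5 = 385/923.
Target odds = 0.98/0.02 = 49.
Need 2.5ⁿ ≥ 49 ÷ (385/923) = 6461/55.
2.5⁵ = 97.65625 falls short of 6461/55 but 2.5⁶ = 244.140625 reaches it, so n = 6.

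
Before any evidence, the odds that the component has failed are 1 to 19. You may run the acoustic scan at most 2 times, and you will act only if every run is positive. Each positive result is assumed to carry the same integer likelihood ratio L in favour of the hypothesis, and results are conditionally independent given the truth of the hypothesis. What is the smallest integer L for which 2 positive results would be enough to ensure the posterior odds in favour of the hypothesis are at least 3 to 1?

8

Prior odds = 1/19.
Target odds = 3.
Need L² ≥ 3 ÷ (1/19) = 57.
7² = 49 < 57 ≤ 64 = 8², so L = 8.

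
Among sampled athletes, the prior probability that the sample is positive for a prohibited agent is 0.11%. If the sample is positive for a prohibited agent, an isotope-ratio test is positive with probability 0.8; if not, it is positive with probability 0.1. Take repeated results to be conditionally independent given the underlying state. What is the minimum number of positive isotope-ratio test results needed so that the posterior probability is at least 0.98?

6

Prior odds: 0.0011 ÷ 0.9989 = 11/9989.
Likelihood ratio of a positive = 0.8/0.1 = 8.
Target odds: 0.98 ÷ 0.02 = 49.
Need (11/9989) × 8ⁿ ≥ 49, i.e. 8ⁿ ≥ 489461/11.
8⁵ = 32768 falls short of 489461/11 but 8⁶ = 262144 reaches it, so n = 6.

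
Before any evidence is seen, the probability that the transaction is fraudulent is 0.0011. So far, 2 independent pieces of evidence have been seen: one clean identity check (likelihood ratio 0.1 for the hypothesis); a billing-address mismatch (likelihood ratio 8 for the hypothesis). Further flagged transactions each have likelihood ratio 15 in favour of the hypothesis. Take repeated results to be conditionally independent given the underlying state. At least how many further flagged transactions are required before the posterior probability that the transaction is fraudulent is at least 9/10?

Prior odds = 0.0011/0.9989 = 11/9989.
Combined Bayes factor of the evidence already in hand = 0.1 × 8 = 0.8.
Odds after that evidence = (11/9989) × 0.8 = 44/49945.
Target odds = 0.9/0.1 = 9.
Need 15ⁿ ≥ 9 ÷ (44/49945) = 449505/44.
15³ = 3375 falls short of 449505/44 but 15⁴ = 50625 reaches it, so n = 4.

4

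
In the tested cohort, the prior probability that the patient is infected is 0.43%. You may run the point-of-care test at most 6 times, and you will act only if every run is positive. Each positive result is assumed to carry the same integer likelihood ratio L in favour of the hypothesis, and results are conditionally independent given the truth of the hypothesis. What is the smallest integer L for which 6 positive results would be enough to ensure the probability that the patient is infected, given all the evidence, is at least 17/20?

4

Prior odds = 0.0043/0.9957 = 43/9957.
Target odds = 0.85/0.15 = 17/3.
Need L⁶ ≥ 17/3 ÷ (43/9957) = 56423/43.
3⁶ = 729 < 56423/43 ≤ 4096 = 4⁶, so L = 4.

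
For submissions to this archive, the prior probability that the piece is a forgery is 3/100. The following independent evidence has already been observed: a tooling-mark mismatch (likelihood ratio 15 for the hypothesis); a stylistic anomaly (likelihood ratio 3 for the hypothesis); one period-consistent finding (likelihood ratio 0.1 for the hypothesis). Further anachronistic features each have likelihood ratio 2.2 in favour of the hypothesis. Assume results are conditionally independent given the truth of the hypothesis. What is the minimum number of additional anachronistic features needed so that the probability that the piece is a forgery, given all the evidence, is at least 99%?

9

Prior odds = 0.03/0.97 = 3/97.
Combined Bayes factor of the evidence already in hand = 15 × 3 × 0.1 = 4.5.
Odds after that evidence = (3/97) × 4.5 = 27/194.
Target odds = 0.99/0.01 = 99.
Need 2.2ⁿ ≥ 99 ÷ (27/194) = 2134/3.
2.2⁸ = 214358881/390625 falls short of 2134/3 but 2.2⁹ ≈1207.27 reaches it, so n = 9.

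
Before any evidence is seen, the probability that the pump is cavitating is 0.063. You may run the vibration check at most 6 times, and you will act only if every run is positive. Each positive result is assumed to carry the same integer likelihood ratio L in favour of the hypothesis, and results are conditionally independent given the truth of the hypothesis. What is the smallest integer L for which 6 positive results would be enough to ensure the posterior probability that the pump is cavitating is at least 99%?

Prior odds = 0.063/0.937 = 63/937.
Target odds = 0.99/0.01 = 99.
Need L⁶ ≥ 99 ÷ (63/937) = 10307/7.
3⁶ = 729 < 10307/7 ≤ 4096 = 4⁶, so L = 4.

4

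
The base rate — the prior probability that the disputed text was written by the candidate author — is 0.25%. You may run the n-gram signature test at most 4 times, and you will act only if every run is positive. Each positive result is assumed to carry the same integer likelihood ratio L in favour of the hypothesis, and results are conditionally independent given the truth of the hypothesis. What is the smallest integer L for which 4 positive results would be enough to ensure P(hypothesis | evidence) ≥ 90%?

Prior odds = 0.0025/0.9975 = 1/399.
Target odds = 0.9/0.1 = 9.
Need L⁴ ≥ 9 ÷ (1/399) = 3591.
7⁴ = 2401 < 3591 ≤ 4096 = 8⁴, so L = 8.

8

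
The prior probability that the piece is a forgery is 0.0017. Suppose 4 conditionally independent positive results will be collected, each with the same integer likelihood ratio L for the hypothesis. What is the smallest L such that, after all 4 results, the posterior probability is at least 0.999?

28

Prior odds = 0.0017/0.9983 = 17/9983.
Target odds = 0.999/0.001 = 999.
Need L⁴ ≥ 999 ÷ (17/9983) = 9973017/17.
27⁴ = 531441 < 9973017/17 ≤ 614656 = 28⁴, so L = 28.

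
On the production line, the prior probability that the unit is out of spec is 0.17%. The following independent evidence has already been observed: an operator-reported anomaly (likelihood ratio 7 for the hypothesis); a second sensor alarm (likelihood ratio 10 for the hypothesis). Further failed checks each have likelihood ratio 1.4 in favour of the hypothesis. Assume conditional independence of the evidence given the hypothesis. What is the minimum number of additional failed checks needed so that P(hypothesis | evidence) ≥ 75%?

10

Prior odds = 0.0017/0.9983 = 17/9983.
Combined Bayes factor of the evidence already in hand = 7 × 10 = 70.
Odds after that evidence = (17/9983) × 70 = 1190/9983.
Target odds = 0.75/0.25 = 3.
Need 1.4ⁿ ≥ 3 ÷ (1190/9983) = 29949/1190.
1.4⁹ = 40353607/1953125 falls short of 29949/1190 but 1.4¹⁰ = 282475249/9765625 reaches it, so n = 10.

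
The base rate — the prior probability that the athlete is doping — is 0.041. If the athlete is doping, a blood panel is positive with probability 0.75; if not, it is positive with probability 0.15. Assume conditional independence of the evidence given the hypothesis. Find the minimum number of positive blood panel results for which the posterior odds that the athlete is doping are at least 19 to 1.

Prior odds = 0.041/0.959 = 41/959.
Likelihood ratio of a positive = 0.75/0.15 = 5.
Target odds = 19.
Require 5ⁿ ≥ 19 ÷ (41/959) = 18221/41.
5³ = 125 falls short of 18221/41 but 5⁴ = 625 reaches it, so n = 4.

4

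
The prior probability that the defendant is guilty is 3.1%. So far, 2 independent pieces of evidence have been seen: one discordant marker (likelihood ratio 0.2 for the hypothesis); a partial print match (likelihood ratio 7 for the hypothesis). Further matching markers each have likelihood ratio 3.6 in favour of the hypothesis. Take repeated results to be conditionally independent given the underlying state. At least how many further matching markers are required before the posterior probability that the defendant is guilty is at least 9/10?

5

Prior odds = 0.031/0.969 = 31/969.
Combined Bayes factor of the evidence already in hand = 0.2 × 7 = 1.4.
Odds after that evidence = (31/969) × 1.4 = 217/4845.
Target odds = 0.9/0.1 = 9.
Need 3.6ⁿ ≥ 9 ÷ (217/4845) = 43605/217.
3.6⁴ = 167.9616 falls short of 43605/217 but 3.6⁵ = 604.66176 reaches it, so n = 5.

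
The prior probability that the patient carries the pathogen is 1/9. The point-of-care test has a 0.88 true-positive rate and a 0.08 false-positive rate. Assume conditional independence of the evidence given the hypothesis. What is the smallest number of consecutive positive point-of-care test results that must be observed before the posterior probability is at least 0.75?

2

Prior odds: (1/9) ÷ (8/9) = 0.125.
Likelihood ratio of a positive result = 0.88/0.08 = 11.
Target posterior odds = 0.75/0.25 = 3.
Require 11ⁿ ≥ 3 ÷ 0.125 = 24.
11¹ = 11 falls short of 24 but 11² = 121 reaches it, so n = 2.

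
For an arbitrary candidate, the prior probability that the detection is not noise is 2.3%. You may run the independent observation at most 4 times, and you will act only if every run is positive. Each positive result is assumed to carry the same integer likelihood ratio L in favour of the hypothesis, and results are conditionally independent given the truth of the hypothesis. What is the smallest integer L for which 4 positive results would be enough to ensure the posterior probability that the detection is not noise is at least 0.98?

Prior odds = 0.023/0.977 = 23/977.
Target odds = 0.98/0.02 = 49.
Need L⁴ ≥ 49 ÷ (23/977) = 47873/23.
6⁴ = 1296 < 47873/23 ≤ 2401 = 7⁴, so L = 7.

7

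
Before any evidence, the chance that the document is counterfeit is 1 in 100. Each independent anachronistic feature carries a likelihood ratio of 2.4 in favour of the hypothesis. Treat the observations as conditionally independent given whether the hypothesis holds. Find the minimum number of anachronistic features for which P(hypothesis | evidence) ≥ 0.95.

9

Prior odds: 0.01 ÷ 0.99 = 1/99.
Likelihood ratio per anachronistic feature = 2.4.
Target odds: 0.95 ÷ 0.05 = 19.
Need (1/99) × 2.4ⁿ ≥ 19, i.e. 2.4ⁿ ≥ 1881.
2.4⁸ = 429981696/390625 falls short of 1881 but 2.4⁹ ≈2641.81 reaches it, so n = 9.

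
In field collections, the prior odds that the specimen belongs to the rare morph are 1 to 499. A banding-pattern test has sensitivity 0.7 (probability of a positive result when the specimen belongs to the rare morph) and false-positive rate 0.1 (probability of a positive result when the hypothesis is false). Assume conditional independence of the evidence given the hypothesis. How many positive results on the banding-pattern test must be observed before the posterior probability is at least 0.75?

4

Prior odds = 1/499.
Likelihood ratio of a positive result = 0.7/0.1 = 7.
Target odds: 0.75 ÷ 0.25 = 3.
Require 7ⁿ ≥ 3 ÷ (1/499) = 1497.
7³ = 343 falls short of 1497 but 7⁴ = 2401 reaches it, so n = 4.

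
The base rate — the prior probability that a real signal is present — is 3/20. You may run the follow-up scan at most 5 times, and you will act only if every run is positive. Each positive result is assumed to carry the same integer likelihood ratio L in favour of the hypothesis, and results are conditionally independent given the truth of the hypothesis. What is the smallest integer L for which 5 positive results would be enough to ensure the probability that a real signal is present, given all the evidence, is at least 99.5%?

Prior odds = 0.15/0.85 = 3/17.
Target odds = 0.995/0.005 = 199.
Need L⁵ ≥ 199 ÷ (3/17) = 3383/3.
4⁵ = 1024 < 3383/3 ≤ 3125 = 5⁵, so L = 5.

5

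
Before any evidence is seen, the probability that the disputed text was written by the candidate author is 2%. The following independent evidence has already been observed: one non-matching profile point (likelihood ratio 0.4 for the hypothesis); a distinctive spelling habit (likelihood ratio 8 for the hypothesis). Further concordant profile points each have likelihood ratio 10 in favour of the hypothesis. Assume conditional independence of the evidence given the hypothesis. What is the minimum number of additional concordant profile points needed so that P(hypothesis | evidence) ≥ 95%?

Prior odds = 0.02/0.98 = 1/49.
Combined Bayes factor of the evidence already in hand = 0.4 × 8 = 3.2.
Odds after that evidence = (1/49) × 3.2 = 16/245.
Target odds = 0.95/0.05 = 19.
Need 10ⁿ ≥ 19 ÷ (16/245) = 290.9375.
10² = 100 falls short of 290.9375 but 10³ = 1000 reaches it, so n = 3.

3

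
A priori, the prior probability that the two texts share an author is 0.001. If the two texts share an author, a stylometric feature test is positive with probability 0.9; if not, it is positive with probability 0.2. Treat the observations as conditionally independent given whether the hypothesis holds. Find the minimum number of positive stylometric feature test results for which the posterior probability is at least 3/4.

Prior odds = 0.001/0.999 = 1/999.
Likelihood ratio of a positive = 0.9/0.2 = 4.5.
Target odds: 0.75 ÷ 0.25 = 3.
Require 4.5ⁿ ≥ 3 ÷ (1/999) = 2997.
4.5⁵ = 1845.28125 falls short of 2997 but 4.5⁶ = 8303.765625 reaches it, so n = 6.

6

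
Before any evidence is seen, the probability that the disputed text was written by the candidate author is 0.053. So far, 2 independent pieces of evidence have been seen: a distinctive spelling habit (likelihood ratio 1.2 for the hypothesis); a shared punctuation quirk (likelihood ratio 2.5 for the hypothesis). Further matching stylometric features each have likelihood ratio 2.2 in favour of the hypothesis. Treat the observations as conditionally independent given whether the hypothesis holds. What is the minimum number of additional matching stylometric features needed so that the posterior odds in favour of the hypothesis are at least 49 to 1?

Prior odds = 0.053/0.947 = 53/947.
Combined Bayes factor of the evidence already in hand = 1.2 × 2.5 = 3.
Odds after that evidence = (53/947) × 3 = 159/947.
Target odds = 49.
Need 2.2ⁿ ≥ 49 ÷ (159/947) = 46403/159.
2.2⁷ = 19487171/78125 falls short of 46403/159 but 2.2⁸ = 214358881/390625 reaches it, so n = 8.

8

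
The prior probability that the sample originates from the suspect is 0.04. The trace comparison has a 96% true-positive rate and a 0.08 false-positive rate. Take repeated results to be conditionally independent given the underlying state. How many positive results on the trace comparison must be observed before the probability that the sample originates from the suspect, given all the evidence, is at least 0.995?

Prior odds = 0.04/0.96 = 1/24.
Likelihood ratio of a positive result = 0.96/0.08 = 12.
Target posterior odds = 0.995/0.005 = 199.
Need (1/24) × 12ⁿ ≥ 199, i.e. 12ⁿ ≥ 4776.
12³ = 1728 falls short of 4776 but 12⁴ = 20736 reaches it, so n = 4.

4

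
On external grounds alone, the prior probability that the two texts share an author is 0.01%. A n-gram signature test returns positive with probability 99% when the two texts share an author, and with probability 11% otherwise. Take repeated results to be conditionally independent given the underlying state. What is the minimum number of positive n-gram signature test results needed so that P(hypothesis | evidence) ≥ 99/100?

Prior odds: 0.0001 ÷ 0.9999 = 1/9999.
Likelihood ratio of a positive result = 0.99/0.11 = 9.
Target posterior odds = 0.99/0.01 = 99.
Require 9ⁿ ≥ 99 ÷ (1/9999) = 989901.
9⁶ = 531441 falls short of 989901 but 9⁷ = 4782969 reaches it, so n = 7.

7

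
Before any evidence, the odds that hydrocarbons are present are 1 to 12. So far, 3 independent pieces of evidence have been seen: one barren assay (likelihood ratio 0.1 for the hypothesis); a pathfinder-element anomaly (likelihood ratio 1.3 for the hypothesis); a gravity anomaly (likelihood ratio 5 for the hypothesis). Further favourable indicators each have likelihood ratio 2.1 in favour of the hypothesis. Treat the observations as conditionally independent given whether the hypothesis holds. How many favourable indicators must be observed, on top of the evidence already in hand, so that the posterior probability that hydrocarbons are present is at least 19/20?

8

Prior odds = 1/12.
Combined Bayes factor of the evidence already in hand = 0.1 × 1.3 × 5 = 0.65.
Odds after that evidence = (1/12) × 0.65 = 13/240.
Target odds = 0.95/0.05 = 19.
Need 2.1ⁿ ≥ 19 ÷ (13/240) = 4560/13.
2.1⁷ ≈180.109 falls short of 4560/13 but 2.1⁸ ≈378.229 reaches it, so n = 8.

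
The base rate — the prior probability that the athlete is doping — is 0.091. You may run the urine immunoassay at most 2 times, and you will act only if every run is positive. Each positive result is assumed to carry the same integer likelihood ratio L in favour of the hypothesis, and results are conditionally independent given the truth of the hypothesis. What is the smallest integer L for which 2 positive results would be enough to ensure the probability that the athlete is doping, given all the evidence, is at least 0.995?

45

Prior odds = 0.091/0.909 = 91/909.
Target odds = 0.995/0.005 = 199.
Need L² ≥ 199 ÷ (91/909) = 180891/91.
44² = 1936 < 180891/91 ≤ 2025 = 45², so L = 45.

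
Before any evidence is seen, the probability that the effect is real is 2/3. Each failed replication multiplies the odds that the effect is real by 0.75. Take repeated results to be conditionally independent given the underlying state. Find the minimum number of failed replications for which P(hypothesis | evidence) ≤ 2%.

Prior odds = (2/3)/(1/3) = 2.
Likelihood ratio per failed replication = 0.75.
Target posterior odds = 0.02/0.98 = 1/49.
Need 2 × 0.75ⁿ ≤ 1/49, i.e. 0.75ⁿ ≤ 1/98.
0.75¹⁵ ≈0.0133635 is still above 1/98 but 0.75¹⁶ ≈0.0100226 is at or below it, so n = 16.

16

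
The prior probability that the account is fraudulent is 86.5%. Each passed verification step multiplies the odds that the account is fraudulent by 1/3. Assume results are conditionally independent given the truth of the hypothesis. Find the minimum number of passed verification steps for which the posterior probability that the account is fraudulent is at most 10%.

4

Prior odds = 0.865/0.135 = 173/27.
Likelihood ratio per passed verification step = 1/3.
Target posterior odds = 0.1/0.9 = 1/9.
Require (1/3)ⁿ ≤ 1/9 ÷ (173/27) = 3/173.
(1/3)³ = 1/27 is still above 3/173 but (1/3)⁴ = 1/81 is at or below it, so n = 4.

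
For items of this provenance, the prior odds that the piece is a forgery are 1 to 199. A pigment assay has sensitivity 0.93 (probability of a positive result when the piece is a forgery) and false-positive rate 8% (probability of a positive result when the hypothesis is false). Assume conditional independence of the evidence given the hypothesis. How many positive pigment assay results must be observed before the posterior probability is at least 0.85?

3

Prior odds = 1/199.
Likelihood ratio of a positive result = 0.93/0.08 = 11.625.
Target odds: 0.85 ÷ 0.15 = 17/3.
Need (1/199) × 11.625ⁿ ≥ 17/3, i.e. 11.625ⁿ ≥ 3383/3.
11.625² = 135.140625 falls short of 3383/3 but 11.625³ = 804357/512 reaches it, so n = 3.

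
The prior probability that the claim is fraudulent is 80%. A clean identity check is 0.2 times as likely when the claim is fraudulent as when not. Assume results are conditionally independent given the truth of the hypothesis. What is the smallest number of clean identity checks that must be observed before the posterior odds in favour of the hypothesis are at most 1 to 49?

Prior odds = 0.8/0.2 = 4.
Likelihood ratio per clean identity check = 0.2.
Target odds = 1/49.
Need 4 × 0.2ⁿ ≤ 1/49, i.e. 0.2ⁿ ≤ 1/196.
0.2³ = 0.008 is still above 1/196 but 0.2⁴ = 0.0016 is at or below it, so n = 4.

4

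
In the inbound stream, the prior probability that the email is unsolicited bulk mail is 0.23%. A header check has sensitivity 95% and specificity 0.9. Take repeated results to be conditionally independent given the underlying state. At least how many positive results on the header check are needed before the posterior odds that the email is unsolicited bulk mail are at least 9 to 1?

Prior odds = 0.0023/0.9977 = 23/9977.
False-positive rate = 1 − 0.9 = 0.1; likelihood ratio of a positive = 0.95/0.1 = 9.5.
Target odds = 9.
Need (23/9977) × 9.5ⁿ ≥ 9, i.e. 9.5ⁿ ≥ 89793/23.
9.5³ = 857.375 falls short of 89793/23 but 9.5⁴ = 8145.0625 reaches it, so n = 4.

4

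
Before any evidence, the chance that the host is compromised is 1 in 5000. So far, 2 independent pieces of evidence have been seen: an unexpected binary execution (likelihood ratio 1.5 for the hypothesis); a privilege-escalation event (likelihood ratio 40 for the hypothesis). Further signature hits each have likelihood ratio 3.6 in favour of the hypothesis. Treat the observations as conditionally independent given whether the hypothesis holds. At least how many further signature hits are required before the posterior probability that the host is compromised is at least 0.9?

6

Prior odds = 0.0002/0.9998 = 1/4999.
Combined Bayes factor of the evidence already in hand = 1.5 × 40 = 60.
Odds after that evidence = (1/4999) × 60 = 60/4999.
Target odds = 0.9/0.1 = 9.
Need 3.6ⁿ ≥ 9 ÷ (60/4999) = 749.85.
3.6⁵ = 604.66176 falls short of 749.85 but 3.6⁶ = 34012224/15625 reaches it, so n = 6.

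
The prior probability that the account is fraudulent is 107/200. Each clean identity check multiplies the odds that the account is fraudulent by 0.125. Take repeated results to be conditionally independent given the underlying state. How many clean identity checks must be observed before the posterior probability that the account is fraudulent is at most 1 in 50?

Prior odds = 0.535/0.465 = 107/93.
Likelihood ratio per clean identity check = 0.125.
Target posterior odds = 0.02/0.98 = 1/49.
Need (107/93) × 0.125ⁿ ≤ 1/49, i.e. 0.125ⁿ ≤ 93/5243.
0.125¹ = 0.125 is still above 93/5243 but 0.125² = 0.015625 is at or below it, so n = 2.

2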